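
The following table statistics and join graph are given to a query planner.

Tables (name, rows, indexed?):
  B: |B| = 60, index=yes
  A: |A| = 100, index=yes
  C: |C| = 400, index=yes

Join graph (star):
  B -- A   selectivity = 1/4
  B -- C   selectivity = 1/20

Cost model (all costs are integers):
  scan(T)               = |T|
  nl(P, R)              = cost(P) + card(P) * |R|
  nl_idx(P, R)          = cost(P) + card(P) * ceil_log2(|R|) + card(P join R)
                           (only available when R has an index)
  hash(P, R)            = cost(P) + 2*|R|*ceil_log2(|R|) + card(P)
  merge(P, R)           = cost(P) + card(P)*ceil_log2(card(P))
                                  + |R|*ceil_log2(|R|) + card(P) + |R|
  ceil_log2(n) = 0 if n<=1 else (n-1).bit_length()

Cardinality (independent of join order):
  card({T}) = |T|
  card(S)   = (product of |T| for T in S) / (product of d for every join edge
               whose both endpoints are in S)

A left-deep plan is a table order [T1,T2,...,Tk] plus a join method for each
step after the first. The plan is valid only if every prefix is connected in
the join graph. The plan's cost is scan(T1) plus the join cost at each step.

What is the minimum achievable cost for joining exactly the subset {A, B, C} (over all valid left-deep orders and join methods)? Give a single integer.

Selinger DP over subsets of {A,B,C}:
  {B}: scan cost=60, card=60
  {A}: scan cost=100, card=100
  {C}: scan cost=400, card=400
  {AB}: card=1500; try (B,hash)→920, (A,merge)→1280, (B,merge)→1320, (A,hash)→1520, (A,nl_idx)→1980, (B,nl_idx)→2200 …(+2); best=920 via (B,hash)
  {BC}: card=1200; try (B,hash)→1520, (C,nl_idx)→1800, (B,nl_idx)→4000, (C,merge)→4480, (B,merge)→4820, (C,hash)→7320 …(+2); best=1520 via (B,hash)
  {ABC}: card=30000; try (A,hash)→4120, (C,hash)→9620, (A,merge)→16720, (C,merge)→22920, (A,nl_idx)→39920, (C,nl_idx)→44420 …(+2); best=4120 via (A,hash)

4120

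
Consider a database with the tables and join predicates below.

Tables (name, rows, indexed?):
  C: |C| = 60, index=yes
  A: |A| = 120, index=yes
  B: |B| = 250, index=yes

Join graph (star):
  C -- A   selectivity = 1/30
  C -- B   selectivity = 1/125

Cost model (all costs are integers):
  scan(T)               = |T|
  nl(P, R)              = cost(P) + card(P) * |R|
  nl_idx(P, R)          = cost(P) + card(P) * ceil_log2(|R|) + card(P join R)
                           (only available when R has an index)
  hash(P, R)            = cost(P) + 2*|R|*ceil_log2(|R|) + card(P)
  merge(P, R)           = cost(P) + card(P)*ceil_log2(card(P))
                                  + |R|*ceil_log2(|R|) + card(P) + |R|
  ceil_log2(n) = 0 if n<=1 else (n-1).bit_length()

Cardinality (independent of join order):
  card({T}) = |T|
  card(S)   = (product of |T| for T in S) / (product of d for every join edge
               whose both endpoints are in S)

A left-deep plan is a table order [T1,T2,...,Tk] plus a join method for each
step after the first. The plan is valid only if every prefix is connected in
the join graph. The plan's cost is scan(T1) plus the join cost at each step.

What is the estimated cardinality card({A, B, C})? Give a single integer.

Tables in S: A(120), B(250), C(60)
Edges inside S: C-A(d=30), C-B(d=125)
numerator = 120 * 250 * 60 = 1800000
denominator = 30 * 125 = 3750
card(S) = 1800000 / 3750 = 480

480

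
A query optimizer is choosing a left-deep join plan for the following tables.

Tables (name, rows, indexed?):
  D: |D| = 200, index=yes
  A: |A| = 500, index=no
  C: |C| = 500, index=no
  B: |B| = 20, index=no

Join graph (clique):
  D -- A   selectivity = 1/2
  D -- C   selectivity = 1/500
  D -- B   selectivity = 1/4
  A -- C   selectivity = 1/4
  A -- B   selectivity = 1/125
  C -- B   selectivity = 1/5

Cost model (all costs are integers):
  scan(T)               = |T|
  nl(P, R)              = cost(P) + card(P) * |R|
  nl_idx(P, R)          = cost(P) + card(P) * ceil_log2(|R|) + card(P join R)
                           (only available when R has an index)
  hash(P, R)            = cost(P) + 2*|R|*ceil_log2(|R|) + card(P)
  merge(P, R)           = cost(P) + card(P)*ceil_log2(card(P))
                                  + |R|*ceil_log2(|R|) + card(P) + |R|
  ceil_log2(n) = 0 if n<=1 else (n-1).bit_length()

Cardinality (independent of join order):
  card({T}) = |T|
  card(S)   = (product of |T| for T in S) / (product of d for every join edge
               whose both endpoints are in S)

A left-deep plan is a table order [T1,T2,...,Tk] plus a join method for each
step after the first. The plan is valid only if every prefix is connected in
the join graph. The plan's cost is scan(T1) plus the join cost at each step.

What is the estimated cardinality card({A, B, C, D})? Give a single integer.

100

Tables in S: A(500), B(20), C(500), D(200)
Edges inside S: D-A(d=2), D-C(d=500), D-B(d=4), A-C(d=4), A-B(d=125), C-B(d=5)
numerator = 500 * 20 * 500 * 200 = 1000000000
denominator = 2 * 500 * 4 * 4 * 125 * 5 = 10000000
card(S) = 1000000000 / 10000000 = 100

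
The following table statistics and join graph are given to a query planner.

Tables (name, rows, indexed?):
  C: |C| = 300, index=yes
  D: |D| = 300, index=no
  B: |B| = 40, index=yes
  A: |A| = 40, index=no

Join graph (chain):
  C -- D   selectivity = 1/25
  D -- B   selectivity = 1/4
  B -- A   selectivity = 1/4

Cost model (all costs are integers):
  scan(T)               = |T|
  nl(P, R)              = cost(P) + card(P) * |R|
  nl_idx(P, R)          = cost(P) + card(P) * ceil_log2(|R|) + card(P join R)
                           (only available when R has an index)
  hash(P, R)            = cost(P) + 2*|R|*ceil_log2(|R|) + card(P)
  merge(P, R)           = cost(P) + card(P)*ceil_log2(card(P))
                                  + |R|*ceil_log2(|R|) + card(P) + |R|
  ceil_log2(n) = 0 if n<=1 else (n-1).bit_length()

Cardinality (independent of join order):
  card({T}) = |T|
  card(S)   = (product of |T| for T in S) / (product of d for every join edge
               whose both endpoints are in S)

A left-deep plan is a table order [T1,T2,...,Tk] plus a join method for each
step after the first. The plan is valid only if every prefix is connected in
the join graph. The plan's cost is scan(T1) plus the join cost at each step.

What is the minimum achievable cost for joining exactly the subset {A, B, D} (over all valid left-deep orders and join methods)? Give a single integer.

Selinger DP over subsets of {A,B,D}:
  {D}: scan cost=300, card=300
  {B}: scan cost=40, card=40
  {A}: scan cost=40, card=40
  {BD}: card=3000; try (B,hash)→1080, (D,merge)→3320, (B,merge)→3580, (B,nl_idx)→5100, (D,hash)→5480, (D,nl)→12040 …(+1); best=1080 via (B,hash)
  {AB}: card=400; try (B,hash)→560, (A,hash)→560, (B,merge)→600, (A,merge)→600, (B,nl_idx)→680, (B,nl)→1640 …(+1); best=560 via (B,hash)
  {ABD}: card=30000; try (A,hash)→4560, (D,hash)→6360, (D,merge)→7560, (A,merge)→40360, (D,nl)→120560, (A,nl)→121080; best=4560 via (A,hash)

4560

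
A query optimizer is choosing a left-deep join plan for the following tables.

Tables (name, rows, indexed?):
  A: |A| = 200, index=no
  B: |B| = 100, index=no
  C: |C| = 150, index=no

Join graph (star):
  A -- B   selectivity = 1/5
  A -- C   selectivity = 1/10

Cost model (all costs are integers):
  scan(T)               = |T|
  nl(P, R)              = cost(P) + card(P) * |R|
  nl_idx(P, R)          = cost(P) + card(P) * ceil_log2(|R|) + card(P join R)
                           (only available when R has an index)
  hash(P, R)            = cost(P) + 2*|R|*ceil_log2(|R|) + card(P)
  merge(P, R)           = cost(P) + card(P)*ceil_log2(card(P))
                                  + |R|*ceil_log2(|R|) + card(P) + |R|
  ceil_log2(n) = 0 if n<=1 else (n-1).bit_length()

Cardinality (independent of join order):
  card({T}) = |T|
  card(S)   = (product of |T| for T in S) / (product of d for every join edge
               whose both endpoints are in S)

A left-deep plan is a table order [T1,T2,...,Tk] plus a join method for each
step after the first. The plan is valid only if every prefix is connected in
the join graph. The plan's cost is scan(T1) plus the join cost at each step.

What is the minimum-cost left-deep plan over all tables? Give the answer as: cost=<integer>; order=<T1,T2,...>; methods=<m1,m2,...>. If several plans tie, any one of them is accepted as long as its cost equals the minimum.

cost=7200; order=A,C,B; methods=hash,hash

Selinger DP (subsets sized 1..n):
  {A}: scan cost=200, card=200
  {B}: scan cost=100, card=100
  {C}: scan cost=150, card=150
  {AB}: card=4000; try (B,hash)→1800, (A,merge)→2700, (B,merge)→2800, (A,hash)→3400, (A,nl)→20100, (B,nl)→20200; best=1800 via (B,hash)
  {AC}: card=3000; try (C,hash)→2800, (A,merge)→3300, (C,merge)→3350, (A,hash)→3500, (A,nl)→30150, (C,nl)→30200; best=2800 via (C,hash)
  {ABC}: card=60000; try (B,hash)→7200, (C,hash)→8200, (B,merge)→42600, (C,merge)→55150, (B,nl)→302800, (C,nl)→601800; best=7200 via (B,hash)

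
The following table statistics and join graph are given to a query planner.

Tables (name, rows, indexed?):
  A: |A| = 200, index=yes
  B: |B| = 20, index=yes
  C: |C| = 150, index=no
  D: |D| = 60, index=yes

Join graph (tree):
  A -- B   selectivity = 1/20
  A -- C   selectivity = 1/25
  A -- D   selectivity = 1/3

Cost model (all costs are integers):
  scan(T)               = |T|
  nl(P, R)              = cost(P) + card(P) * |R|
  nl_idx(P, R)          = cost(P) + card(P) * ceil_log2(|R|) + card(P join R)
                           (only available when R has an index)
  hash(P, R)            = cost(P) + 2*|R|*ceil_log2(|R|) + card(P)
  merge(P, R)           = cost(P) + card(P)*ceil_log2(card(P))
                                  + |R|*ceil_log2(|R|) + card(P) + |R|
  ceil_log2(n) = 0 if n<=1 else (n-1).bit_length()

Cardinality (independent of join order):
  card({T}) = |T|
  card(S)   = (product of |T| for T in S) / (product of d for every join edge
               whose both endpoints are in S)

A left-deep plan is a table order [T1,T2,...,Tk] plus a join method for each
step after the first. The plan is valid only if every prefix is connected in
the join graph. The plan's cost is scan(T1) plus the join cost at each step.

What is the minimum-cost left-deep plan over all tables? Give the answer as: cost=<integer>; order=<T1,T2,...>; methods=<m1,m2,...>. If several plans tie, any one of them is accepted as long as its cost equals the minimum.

Selinger DP (subsets sized 1..n):
  {A}: scan cost=200, card=200
  {B}: scan cost=20, card=20
  {C}: scan cost=150, card=150
  {D}: scan cost=60, card=60
  {AB}: card=200; try (A,nl_idx)→380, (B,hash)→600, (B,nl_idx)→1400, (A,merge)→1940, (B,merge)→2120, (A,hash)→3240 …(+2); best=380 via (A,nl_idx)
  {AC}: card=1200; try (A,nl_idx)→2550, (C,hash)→2800, (A,merge)→3300, (C,merge)→3350, (A,hash)→3500, (A,nl)→30150 …(+1); best=2550 via (A,nl_idx)
  {AD}: card=4000; try (D,hash)→1120, (A,merge)→2280, (D,merge)→2420, (A,hash)→3320, (A,nl_idx)→4540, (D,nl_idx)→5400 …(+2); best=1120 via (D,hash)
  {ABC}: card=1200; try (C,hash)→2980, (C,merge)→3530, (B,hash)→3950, (B,nl_idx)→9750, (B,merge)→17070, (B,nl)→26550 …(+1); best=2980 via (C,hash)
  {ABD}: card=4000; try (D,hash)→1300, (D,merge)→2600, (B,hash)→5320, (D,nl_idx)→5580, (D,nl)→12380, (B,nl_idx)→25120 …(+2); best=1300 via (D,hash)
  {ACD}: card=24000; try (D,hash)→4470, (C,hash)→7520, (D,merge)→17370, (D,nl_idx)→33750, (C,merge)→54470, (D,nl)→74550 …(+1); best=4470 via (D,hash)
  {ABCD}: card=24000; try (D,hash)→4900, (C,hash)→7700, (D,merge)→17800, (B,hash)→28670, (D,nl_idx)→34180, (C,merge)→54650 …(+5); best=4900 via (D,hash)

cost=4900; order=B,A,C,D; methods=nl_idx,hash,hash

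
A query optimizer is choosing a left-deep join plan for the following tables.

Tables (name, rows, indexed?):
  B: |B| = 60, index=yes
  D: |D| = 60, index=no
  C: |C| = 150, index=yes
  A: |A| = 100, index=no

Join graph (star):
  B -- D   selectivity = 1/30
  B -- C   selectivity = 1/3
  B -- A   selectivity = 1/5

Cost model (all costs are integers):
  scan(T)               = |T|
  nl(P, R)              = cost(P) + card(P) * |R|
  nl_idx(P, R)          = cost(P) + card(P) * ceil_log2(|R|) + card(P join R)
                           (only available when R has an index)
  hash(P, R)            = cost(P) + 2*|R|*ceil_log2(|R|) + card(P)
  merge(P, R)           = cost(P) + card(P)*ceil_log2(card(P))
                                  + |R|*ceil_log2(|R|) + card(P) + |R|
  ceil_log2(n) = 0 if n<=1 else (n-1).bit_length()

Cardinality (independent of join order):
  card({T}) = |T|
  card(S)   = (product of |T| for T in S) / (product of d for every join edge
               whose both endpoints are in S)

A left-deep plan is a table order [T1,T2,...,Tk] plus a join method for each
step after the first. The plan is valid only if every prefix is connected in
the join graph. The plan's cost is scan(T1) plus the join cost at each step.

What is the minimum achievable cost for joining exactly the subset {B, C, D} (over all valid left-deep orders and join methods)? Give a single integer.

Selinger DP over subsets of {B,C,D}:
  {B}: scan cost=60, card=60
  {D}: scan cost=60, card=60
  {C}: scan cost=150, card=150
  {BD}: card=120; try (B,nl_idx)→540, (D,hash)→840, (B,hash)→840, (D,merge)→900, (B,merge)→900, (D,nl)→3660 …(+1); best=540 via (B,nl_idx)
  {BC}: card=3000; try (B,hash)→1020, (C,merge)→1830, (B,merge)→1920, (C,hash)→2520, (C,nl_idx)→3540, (B,nl_idx)→4050 …(+2); best=1020 via (B,hash)
  {BCD}: card=6000; try (C,merge)→2850, (C,hash)→3060, (D,hash)→4740, (C,nl_idx)→7500, (C,nl)→18540, (D,merge)→40440 …(+1); best=2850 via (C,merge)

2850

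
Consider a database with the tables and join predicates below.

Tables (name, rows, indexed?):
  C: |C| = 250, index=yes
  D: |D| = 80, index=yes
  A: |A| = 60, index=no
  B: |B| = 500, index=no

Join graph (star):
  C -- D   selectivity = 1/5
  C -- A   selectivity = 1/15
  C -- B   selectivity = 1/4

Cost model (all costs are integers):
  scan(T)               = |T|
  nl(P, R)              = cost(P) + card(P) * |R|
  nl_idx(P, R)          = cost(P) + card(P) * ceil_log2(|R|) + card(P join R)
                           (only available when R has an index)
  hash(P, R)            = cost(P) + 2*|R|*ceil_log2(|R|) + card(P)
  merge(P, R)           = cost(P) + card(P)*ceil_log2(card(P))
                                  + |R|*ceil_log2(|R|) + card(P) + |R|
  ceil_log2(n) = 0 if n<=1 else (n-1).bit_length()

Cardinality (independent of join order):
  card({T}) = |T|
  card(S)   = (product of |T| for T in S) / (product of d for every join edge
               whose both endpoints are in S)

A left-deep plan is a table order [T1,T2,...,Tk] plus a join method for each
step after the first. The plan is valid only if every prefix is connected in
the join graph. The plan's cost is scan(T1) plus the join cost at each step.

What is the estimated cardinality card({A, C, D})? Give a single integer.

Tables in S: A(60), C(250), D(80)
Edges inside S: C-D(d=5), C-A(d=15)
numerator = 60 * 250 * 80 = 1200000
denominator = 5 * 15 = 75
card(S) = 1200000 / 75 = 16000

16000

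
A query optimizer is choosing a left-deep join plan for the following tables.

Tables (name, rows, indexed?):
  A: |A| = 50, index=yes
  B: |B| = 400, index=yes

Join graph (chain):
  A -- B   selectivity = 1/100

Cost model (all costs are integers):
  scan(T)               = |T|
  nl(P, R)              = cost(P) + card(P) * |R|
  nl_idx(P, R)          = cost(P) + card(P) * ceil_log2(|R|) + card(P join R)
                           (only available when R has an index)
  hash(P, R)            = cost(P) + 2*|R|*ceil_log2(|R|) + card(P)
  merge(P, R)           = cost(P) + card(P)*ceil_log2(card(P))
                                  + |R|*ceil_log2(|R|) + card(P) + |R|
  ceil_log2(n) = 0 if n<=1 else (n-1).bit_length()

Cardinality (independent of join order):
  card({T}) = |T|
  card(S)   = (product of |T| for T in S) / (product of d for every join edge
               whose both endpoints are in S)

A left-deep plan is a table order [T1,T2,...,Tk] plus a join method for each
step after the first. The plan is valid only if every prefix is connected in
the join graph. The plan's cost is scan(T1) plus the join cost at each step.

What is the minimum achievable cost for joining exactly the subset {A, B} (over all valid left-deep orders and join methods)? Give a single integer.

700

Selinger DP over subsets of {A,B}:
  {A}: scan cost=50, card=50
  {B}: scan cost=400, card=400
  {AB}: card=200; try (B,nl_idx)→700, (A,hash)→1400, (A,nl_idx)→3000, (B,merge)→4400, (A,merge)→4750, (B,hash)→7300 …(+2); best=700 via (B,nl_idx)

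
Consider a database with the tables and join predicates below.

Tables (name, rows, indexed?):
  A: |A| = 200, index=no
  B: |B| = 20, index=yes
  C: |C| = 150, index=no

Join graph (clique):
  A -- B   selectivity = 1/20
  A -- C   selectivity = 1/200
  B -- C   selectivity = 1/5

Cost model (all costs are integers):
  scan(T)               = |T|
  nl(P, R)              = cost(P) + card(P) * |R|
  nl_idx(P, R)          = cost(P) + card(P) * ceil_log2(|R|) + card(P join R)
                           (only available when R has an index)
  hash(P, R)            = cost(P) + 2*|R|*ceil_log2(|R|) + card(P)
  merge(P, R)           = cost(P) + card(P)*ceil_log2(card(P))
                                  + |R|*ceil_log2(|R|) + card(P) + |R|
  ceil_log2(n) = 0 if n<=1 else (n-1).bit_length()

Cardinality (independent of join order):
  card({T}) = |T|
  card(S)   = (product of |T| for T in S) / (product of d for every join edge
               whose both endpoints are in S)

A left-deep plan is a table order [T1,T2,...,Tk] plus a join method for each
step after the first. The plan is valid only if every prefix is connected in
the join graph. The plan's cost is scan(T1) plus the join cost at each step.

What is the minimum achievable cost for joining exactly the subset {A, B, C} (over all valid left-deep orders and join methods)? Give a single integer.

3150

Selinger DP over subsets of {A,B,C}:
  {A}: scan cost=200, card=200
  {B}: scan cost=20, card=20
  {C}: scan cost=150, card=150
  {AB}: card=200; try (B,hash)→600, (B,nl_idx)→1400, (A,merge)→1940, (B,merge)→2120, (A,hash)→3240, (A,nl)→4020 …(+1); best=600 via (B,hash)
  {AC}: card=150; try (C,hash)→2800, (A,merge)→3300, (C,merge)→3350, (A,hash)→3500, (A,nl)→30150, (C,nl)→30200; best=2800 via (C,hash)
  {BC}: card=600; try (B,hash)→500, (C,merge)→1490, (B,nl_idx)→1500, (B,merge)→1620, (C,hash)→2440, (C,nl)→3020 …(+1); best=500 via (B,hash)
  {ABC}: card=30; try (B,hash)→3150, (C,hash)→3200, (B,nl_idx)→3580, (C,merge)→3750, (B,merge)→4270, (A,hash)→4300 …(+4); best=3150 via (B,hash)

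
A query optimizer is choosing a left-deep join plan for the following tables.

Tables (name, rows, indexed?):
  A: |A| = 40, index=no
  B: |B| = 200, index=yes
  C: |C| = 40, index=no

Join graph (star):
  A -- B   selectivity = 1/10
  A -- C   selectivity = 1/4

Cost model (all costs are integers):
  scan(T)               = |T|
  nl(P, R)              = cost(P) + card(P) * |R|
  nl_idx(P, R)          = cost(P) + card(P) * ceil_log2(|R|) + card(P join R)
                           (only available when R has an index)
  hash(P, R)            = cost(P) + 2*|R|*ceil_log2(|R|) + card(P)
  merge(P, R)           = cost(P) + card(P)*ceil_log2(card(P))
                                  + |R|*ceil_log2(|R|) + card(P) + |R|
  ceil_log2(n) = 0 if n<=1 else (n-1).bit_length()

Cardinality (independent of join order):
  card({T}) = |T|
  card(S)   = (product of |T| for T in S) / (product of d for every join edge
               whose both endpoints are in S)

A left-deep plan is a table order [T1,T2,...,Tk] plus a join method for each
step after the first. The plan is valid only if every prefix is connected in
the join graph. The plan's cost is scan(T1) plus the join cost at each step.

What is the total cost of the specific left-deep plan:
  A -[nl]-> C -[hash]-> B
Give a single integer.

5240

step 1: scan A: cost=40, card=40
step 2: join C via nl
    card(P join C) = 40*40/(4) = 400
    cost = 40 + 40*40 = 1640
step 3: join B via hash
    card(P join B) = 400*200/(10) = 8000
    cost = 1640 + 2*200*8 + 400 = 5240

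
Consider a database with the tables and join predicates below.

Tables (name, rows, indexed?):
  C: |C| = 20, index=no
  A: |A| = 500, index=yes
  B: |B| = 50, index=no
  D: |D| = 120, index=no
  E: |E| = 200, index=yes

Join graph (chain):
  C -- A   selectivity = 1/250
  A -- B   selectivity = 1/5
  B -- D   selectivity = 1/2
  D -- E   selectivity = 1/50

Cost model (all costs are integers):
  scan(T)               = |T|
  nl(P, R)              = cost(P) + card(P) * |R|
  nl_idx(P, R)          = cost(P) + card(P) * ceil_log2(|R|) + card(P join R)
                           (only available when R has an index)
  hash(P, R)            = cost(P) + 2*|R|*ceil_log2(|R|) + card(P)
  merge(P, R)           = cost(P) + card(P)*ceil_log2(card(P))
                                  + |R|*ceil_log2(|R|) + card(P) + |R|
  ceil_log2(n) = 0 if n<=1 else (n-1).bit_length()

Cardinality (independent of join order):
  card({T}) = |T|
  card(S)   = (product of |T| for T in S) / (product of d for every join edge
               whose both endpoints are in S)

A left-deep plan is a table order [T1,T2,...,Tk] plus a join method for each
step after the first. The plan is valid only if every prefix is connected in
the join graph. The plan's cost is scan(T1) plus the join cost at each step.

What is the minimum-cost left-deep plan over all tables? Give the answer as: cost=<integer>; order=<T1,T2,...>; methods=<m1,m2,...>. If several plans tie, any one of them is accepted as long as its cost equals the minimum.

Selinger DP (subsets sized 1..n):
  {C}: scan cost=20, card=20
  {A}: scan cost=500, card=500
  {B}: scan cost=50, card=50
  {D}: scan cost=120, card=120
  {E}: scan cost=200, card=200
  {AC}: card=40; try (A,nl_idx)→240, (C,hash)→1200, (A,merge)→5140, (C,merge)→5620, (A,hash)→9040, (A,nl)→10020 …(+1); best=240 via (A,nl_idx)
  {AB}: card=5000; try (B,hash)→1600, (A,merge)→5400, (A,nl_idx)→5500, (B,merge)→5850, (A,hash)→9100, (A,nl)→25050 …(+1); best=1600 via (B,hash)
  {BD}: card=3000; try (B,hash)→840, (D,merge)→1360, (B,merge)→1430, (D,hash)→1780, (D,nl)→6050, (B,nl)→6120; best=840 via (B,hash)
  {DE}: card=480; try (E,nl_idx)→1560, (D,hash)→2080, (E,merge)→2880, (D,merge)→2960, (E,hash)→3440, (E,nl)→24120 …(+1); best=1560 via (E,nl_idx)
  {ABC}: card=400; try (B,merge)→870, (B,hash)→880, (B,nl)→2240, (C,hash)→6800, (C,merge)→71720, (C,nl)→101600; best=870 via (B,merge)
  {ABD}: card=300000; try (D,hash)→8280, (A,hash)→12840, (A,merge)→44840, (D,merge)→72560, (A,nl_idx)→327840, (D,nl)→601600 …(+1); best=8280 via (D,hash)
  {BDE}: card=12000; try (B,hash)→2640, (B,merge)→6710, (E,hash)→7040, (B,nl)→25560, (E,nl_idx)→36840, (E,merge)→41640 …(+1); best=2640 via (B,hash)
  {ABCD}: card=24000; try (D,hash)→2950, (D,merge)→5830, (D,nl)→48870, (C,hash)→308480, (C,nl)→6008280, (C,merge)→6008400; best=2950 via (D,hash)
  {ABDE}: card=1200000; try (A,hash)→23640, (A,merge)→187640, (E,hash)→311480, (A,nl_idx)→1310640, (E,nl_idx)→3608280, (A,nl)→6002640 …(+2); best=23640 via (A,hash)
  {ABCDE}: card=96000; try (E,hash)→30150, (E,nl_idx)→290950, (E,merge)→388750, (C,hash)→1223840, (E,nl)→4802950, (C,nl)→24023640 …(+1); best=30150 via (E,hash)

cost=30150; order=C,A,B,D,E; methods=nl_idx,merge,hash,hash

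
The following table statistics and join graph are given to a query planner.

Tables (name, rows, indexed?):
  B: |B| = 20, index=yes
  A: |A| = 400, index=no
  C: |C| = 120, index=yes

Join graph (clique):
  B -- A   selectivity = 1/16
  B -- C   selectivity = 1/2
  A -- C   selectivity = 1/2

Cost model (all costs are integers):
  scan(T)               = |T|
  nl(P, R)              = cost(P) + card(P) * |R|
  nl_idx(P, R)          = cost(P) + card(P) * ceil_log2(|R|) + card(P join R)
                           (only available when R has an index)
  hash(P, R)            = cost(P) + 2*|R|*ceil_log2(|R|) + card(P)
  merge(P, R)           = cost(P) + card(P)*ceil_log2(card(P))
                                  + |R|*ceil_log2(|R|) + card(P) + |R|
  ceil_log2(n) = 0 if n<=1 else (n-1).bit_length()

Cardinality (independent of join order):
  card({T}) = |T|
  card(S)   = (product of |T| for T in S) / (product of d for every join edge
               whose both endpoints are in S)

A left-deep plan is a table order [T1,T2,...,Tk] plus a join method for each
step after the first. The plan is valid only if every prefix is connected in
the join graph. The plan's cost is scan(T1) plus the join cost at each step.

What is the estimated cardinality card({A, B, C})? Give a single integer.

Tables in S: A(400), B(20), C(120)
Edges inside S: B-A(d=16), B-C(d=2), A-C(d=2)
numerator = 400 * 20 * 120 = 960000
denominator = 16 * 2 * 2 = 64
card(S) = 960000 / 64 = 15000

15000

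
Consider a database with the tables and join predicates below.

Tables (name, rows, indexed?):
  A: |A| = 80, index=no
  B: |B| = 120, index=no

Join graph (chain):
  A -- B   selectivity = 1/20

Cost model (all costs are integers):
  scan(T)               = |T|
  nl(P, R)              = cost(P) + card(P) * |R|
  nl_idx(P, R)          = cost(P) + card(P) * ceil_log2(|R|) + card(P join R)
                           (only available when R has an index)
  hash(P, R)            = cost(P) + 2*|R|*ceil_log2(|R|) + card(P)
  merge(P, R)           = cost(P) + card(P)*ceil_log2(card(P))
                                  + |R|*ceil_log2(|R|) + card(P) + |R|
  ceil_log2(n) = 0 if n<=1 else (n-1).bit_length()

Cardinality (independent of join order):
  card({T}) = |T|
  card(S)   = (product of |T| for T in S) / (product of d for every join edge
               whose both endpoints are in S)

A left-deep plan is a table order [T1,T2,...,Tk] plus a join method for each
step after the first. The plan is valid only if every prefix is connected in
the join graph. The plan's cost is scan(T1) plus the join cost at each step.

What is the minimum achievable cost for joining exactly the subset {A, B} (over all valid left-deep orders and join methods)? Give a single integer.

1360

Selinger DP over subsets of {A,B}:
  {A}: scan cost=80, card=80
  {B}: scan cost=120, card=120
  {AB}: card=480; try (A,hash)→1360, (B,merge)→1680, (A,merge)→1720, (B,hash)→1840, (B,nl)→9680, (A,nl)→9720; best=1360 via (A,hash)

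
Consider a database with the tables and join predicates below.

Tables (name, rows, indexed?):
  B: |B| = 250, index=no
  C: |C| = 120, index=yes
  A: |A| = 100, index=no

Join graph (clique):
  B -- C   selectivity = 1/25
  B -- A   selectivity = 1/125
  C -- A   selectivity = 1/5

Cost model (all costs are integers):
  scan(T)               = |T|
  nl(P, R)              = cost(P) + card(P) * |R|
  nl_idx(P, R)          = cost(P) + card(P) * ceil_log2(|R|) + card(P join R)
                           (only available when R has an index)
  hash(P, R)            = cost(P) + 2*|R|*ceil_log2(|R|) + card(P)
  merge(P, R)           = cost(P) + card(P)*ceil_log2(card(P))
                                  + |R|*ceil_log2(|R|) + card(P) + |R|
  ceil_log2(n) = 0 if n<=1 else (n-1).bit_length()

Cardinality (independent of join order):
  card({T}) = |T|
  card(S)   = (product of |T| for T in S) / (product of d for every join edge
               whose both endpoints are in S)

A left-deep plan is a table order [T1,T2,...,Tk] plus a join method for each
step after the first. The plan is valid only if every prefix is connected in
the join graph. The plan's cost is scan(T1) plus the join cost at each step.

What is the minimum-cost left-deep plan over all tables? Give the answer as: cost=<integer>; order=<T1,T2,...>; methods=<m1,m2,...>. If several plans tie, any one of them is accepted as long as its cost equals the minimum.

Selinger DP (subsets sized 1..n):
  {B}: scan cost=250, card=250
  {C}: scan cost=120, card=120
  {A}: scan cost=100, card=100
  {BC}: card=1200; try (C,hash)→2180, (C,nl_idx)→3200, (B,merge)→3330, (C,merge)→3460, (B,hash)→4240, (B,nl)→30120 …(+1); best=2180 via (C,hash)
  {AB}: card=200; try (A,hash)→1900, (B,merge)→3150, (A,merge)→3300, (B,hash)→4200, (B,nl)→25100, (A,nl)→25250; best=1900 via (A,hash)
  {AC}: card=2400; try (A,hash)→1640, (C,merge)→1860, (C,hash)→1880, (A,merge)→1880, (C,nl_idx)→3200, (C,nl)→12100 …(+1); best=1640 via (A,hash)
  {ABC}: card=192; try (C,nl_idx)→3492, (C,hash)→3780, (C,merge)→4660, (A,hash)→4780, (B,hash)→8040, (A,merge)→17380 …(+4); best=3492 via (C,nl_idx)

cost=3492; order=B,A,C; methods=hash,nl_idx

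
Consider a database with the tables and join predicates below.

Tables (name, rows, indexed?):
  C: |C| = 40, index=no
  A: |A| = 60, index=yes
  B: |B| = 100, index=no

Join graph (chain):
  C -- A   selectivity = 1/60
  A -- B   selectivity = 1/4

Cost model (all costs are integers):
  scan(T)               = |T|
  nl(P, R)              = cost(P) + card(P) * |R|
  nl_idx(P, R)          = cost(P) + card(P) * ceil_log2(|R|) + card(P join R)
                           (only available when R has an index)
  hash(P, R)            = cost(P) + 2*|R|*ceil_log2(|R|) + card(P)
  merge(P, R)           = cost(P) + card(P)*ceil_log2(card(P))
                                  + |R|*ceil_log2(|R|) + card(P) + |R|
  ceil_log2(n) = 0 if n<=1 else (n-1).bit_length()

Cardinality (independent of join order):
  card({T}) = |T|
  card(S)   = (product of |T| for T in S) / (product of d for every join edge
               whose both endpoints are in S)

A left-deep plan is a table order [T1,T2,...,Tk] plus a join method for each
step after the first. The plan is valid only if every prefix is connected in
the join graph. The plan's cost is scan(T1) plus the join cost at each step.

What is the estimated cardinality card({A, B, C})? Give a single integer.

1000

Tables in S: A(60), B(100), C(40)
Edges inside S: C-A(d=60), A-B(d=4)
numerator = 60 * 100 * 40 = 240000
denominator = 60 * 4 = 240
card(S) = 240000 / 240 = 1000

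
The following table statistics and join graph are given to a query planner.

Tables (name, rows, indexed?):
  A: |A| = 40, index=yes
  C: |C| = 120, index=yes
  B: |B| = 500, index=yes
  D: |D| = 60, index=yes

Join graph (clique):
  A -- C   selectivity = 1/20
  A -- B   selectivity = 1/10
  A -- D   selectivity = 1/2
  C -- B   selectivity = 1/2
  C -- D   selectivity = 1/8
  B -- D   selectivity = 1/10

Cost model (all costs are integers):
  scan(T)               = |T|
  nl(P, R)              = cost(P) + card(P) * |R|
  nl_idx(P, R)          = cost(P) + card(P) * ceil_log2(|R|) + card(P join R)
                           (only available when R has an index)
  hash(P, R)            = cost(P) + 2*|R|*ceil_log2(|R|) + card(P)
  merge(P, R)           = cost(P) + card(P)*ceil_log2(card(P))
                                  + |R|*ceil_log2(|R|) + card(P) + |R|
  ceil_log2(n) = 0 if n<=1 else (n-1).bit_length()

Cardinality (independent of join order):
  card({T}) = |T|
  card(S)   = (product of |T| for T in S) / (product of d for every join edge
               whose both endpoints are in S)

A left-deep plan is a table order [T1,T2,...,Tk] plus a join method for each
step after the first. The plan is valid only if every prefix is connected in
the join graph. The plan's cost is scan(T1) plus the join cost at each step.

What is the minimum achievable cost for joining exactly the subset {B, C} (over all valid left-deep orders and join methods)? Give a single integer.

Selinger DP over subsets of {B,C}:
  {C}: scan cost=120, card=120
  {B}: scan cost=500, card=500
  {BC}: card=30000; try (C,hash)→2680, (B,merge)→6080, (C,merge)→6460, (B,hash)→9240, (B,nl_idx)→31200, (C,nl_idx)→34000 …(+2); best=2680 via (C,hash)

2680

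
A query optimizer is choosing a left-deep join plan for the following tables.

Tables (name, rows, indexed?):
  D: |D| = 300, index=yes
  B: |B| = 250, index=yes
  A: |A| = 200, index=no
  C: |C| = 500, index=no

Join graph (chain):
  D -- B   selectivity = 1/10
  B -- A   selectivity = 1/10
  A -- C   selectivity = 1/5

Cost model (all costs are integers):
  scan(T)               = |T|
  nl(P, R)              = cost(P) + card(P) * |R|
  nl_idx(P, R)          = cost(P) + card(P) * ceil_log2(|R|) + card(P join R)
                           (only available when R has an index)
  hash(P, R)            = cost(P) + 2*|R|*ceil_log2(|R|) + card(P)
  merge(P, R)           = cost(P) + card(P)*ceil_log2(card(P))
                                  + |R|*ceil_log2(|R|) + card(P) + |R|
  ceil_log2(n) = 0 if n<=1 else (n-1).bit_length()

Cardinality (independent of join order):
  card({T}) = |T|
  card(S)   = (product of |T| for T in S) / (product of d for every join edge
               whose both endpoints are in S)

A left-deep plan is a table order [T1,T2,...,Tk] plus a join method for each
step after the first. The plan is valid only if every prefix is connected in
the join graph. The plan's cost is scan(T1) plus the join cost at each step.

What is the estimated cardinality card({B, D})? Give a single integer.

7500

Tables in S: B(250), D(300)
Edges inside S: D-B(d=10)
numerator = 250 * 300 = 75000
denominator = 10 = 10
card(S) = 75000 / 10 = 7500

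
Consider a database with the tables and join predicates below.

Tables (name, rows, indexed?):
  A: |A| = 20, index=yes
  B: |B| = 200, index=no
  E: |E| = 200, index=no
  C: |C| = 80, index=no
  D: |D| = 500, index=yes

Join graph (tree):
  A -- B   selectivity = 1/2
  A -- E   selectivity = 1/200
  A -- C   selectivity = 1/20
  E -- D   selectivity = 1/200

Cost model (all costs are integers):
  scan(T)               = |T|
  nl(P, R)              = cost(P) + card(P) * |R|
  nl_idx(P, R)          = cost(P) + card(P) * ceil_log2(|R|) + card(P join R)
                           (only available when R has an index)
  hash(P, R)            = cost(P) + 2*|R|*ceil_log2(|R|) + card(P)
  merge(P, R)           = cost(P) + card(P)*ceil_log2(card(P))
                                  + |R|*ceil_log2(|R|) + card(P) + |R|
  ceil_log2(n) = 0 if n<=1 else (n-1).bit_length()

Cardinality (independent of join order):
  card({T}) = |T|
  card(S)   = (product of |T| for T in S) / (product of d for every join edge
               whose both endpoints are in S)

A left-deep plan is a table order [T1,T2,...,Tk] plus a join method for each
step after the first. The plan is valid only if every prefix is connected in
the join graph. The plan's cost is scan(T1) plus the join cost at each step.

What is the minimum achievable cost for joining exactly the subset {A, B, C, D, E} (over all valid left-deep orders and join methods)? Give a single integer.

Selinger DP over subsets of {A,B,C,D,E}:
  {A}: scan cost=20, card=20
  {B}: scan cost=200, card=200
  {E}: scan cost=200, card=200
  {C}: scan cost=80, card=80
  {D}: scan cost=500, card=500
  {AB}: card=2000; try (A,hash)→600, (B,merge)→1940, (A,merge)→2120, (A,nl_idx)→3200, (B,hash)→3240, (B,nl)→4020 …(+1); best=600 via (A,hash)
  {AE}: card=20; try (A,hash)→600, (A,nl_idx)→1220, (E,merge)→1940, (A,merge)→2120, (E,hash)→3240, (E,nl)→4020 …(+1); best=600 via (A,hash)
  {AC}: card=80; try (A,hash)→360, (A,nl_idx)→560, (C,merge)→780, (A,merge)→840, (C,hash)→1160, (C,nl)→1620 …(+1); best=360 via (A,hash)
  {DE}: card=500; try (D,nl_idx)→2500, (E,hash)→4200, (D,merge)→7000, (E,merge)→7300, (D,hash)→9400, (D,nl)→100200 …(+1); best=2500 via (D,nl_idx)
  {ABE}: card=2000; try (B,merge)→2520, (B,hash)→3820, (B,nl)→4600, (E,hash)→5800, (E,merge)→26400, (E,nl)→400600; best=2520 via (B,merge)
  {ABC}: card=8000; try (B,merge)→2800, (B,hash)→3640, (C,hash)→3720, (B,nl)→16360, (C,merge)→25240, (C,nl)→160600; best=2800 via (B,merge)
  {ACE}: card=80; try (C,merge)→1360, (C,hash)→1740, (C,nl)→2200, (E,merge)→2800, (E,hash)→3640, (E,nl)→16360; best=1360 via (C,merge)
  {ADE}: card=50; try (D,nl_idx)→830, (A,hash)→3200, (A,nl_idx)→5050, (D,merge)→5720, (A,merge)→7620, (D,hash)→9620 …(+2); best=830 via (D,nl_idx)
  {ABCE}: card=8000; try (B,merge)→3800, (B,hash)→4640, (C,hash)→5640, (E,hash)→14000, (B,nl)→17360, (C,merge)→27160 …(+3); best=3800 via (B,merge)
  {ABDE}: card=5000; try (B,merge)→2980, (B,hash)→4080, (B,nl)→10830, (D,hash)→13520, (D,nl_idx)→25520, (D,merge)→31520 …(+1); best=2980 via (B,merge)
  {ACDE}: card=200; try (C,merge)→1820, (C,hash)→2000, (D,nl_idx)→2280, (C,nl)→4830, (D,merge)→7000, (D,hash)→10440 …(+1); best=1820 via (C,merge)
  {ABCDE}: card=20000; try (B,hash)→5220, (B,merge)→5420, (C,hash)→9100, (D,hash)→20800, (B,nl)→41820, (C,merge)→73620 …(+4); best=5220 via (B,hash)

5220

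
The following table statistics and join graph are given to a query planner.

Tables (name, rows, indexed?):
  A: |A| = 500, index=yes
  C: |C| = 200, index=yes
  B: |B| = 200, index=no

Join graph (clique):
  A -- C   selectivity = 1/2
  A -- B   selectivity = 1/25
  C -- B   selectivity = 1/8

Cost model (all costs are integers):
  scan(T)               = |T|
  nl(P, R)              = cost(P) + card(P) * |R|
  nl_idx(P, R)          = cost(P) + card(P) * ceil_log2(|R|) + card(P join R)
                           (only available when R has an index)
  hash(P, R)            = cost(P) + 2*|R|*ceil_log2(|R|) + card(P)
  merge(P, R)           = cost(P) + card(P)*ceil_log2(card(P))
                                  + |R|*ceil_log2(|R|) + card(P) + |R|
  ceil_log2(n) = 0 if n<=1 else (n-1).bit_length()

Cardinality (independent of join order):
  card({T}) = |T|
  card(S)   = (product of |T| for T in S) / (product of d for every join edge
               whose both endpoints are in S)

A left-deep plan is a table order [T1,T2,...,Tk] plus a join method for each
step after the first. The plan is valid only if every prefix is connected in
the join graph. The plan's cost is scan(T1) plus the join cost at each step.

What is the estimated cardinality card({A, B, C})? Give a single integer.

50000

Tables in S: A(500), B(200), C(200)
Edges inside S: A-C(d=2), A-B(d=25), C-B(d=8)
numerator = 500 * 200 * 200 = 20000000
denominator = 2 * 25 * 8 = 400
card(S) = 20000000 / 400 = 50000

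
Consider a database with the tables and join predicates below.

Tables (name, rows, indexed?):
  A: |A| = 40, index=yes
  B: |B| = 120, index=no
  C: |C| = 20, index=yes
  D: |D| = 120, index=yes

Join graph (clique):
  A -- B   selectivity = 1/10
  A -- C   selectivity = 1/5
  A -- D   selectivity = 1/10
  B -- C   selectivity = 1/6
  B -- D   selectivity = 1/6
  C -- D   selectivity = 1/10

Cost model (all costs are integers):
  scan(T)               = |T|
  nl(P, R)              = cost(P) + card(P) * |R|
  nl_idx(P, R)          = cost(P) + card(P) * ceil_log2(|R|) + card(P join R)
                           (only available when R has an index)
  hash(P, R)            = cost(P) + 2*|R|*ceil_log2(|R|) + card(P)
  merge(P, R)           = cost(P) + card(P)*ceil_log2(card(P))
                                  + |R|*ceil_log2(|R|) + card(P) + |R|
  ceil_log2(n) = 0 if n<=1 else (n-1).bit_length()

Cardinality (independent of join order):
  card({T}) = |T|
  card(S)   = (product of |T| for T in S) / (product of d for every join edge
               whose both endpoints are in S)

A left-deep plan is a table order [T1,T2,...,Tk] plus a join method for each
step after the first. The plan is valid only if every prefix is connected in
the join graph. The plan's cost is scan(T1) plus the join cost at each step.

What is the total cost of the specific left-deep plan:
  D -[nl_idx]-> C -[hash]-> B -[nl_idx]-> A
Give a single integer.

7744

step 1: scan D: cost=120, card=120
step 2: join C via nl_idx
    card(P join C) = 120*20/(10) = 240
    cost = 120 + 120*5 + 240 = 960
step 3: join B via hash
    card(P join B) = 240*120/(6*6) = 800
    cost = 960 + 2*120*7 + 240 = 2880
step 4: join A via nl_idx
    card(P join A) = 800*40/(10*5*10) = 64
    cost = 2880 + 800*6 + 64 = 7744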